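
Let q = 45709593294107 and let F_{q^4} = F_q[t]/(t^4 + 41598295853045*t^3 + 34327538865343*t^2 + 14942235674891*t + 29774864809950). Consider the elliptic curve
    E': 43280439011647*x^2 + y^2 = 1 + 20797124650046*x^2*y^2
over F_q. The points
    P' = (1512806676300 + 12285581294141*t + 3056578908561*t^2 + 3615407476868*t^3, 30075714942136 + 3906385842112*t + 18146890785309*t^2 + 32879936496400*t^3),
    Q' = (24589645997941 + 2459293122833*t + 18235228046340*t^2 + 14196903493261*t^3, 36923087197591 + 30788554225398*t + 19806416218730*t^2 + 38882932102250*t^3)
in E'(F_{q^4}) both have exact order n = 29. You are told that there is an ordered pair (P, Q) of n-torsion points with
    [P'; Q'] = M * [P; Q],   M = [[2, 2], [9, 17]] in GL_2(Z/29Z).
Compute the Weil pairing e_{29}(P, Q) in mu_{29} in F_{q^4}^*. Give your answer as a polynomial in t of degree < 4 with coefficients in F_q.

32296290842215 + 30128990152636*t + 10557134398483*t^2 + 42437425741469*t^3

e_{29}(aP+bQ,cP+dQ) = e_{29}(P,Q)^(ad-bc); with (a,b,c,d)=(2,2,9,17) this gives the det-29 law.
Inverting 16 mod 29: 20. Thus e_{29}(P,Q) = e(P',Q')^{20}.
Edwards a_E,d_E -> Montgomery A=31674417580719,B=16385817101025 -> Weierstrass 6064602936418,34616675205660 via alpha=33534390590669,beta=17048226913927.
Run Miller on y^2=x^3+6064602936418*x+34616675205660 over F_{45709593294107}: ladder 11101 (5 bits); e = f_P(D_Q)/f_Q(D_P).
So e_{29}(P',Q') = 33084148542716 + 9669672261855*t + 1350152521870*t^2 + 3141602174703*t^3.
e_{29}(P,Q) = (33084148542716 + 9669672261855*t + 1350152521870*t^2 + 3141602174703*t^3)^{20} = 32296290842215 + 30128990152636*t + 10557134398483*t^2 + 42437425741469*t^3.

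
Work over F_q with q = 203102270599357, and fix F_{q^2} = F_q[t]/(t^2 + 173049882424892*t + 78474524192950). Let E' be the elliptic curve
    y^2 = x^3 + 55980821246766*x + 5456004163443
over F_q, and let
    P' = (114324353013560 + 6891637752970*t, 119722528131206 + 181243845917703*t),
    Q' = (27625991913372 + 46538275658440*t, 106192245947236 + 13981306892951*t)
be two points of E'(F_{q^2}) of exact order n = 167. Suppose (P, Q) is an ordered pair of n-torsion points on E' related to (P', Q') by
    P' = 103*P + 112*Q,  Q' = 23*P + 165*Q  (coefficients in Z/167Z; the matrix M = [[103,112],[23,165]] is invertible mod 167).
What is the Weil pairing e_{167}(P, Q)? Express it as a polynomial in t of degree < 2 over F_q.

110142521880244 + 14728306809313*t

e_{167} is bilinear + alternating on E[167], so e_{167}(103*P + 112*Q, 23*P + 165*Q) = e_{167}(P,Q)^(103*165-112*23).
So e_{167}(P,Q) = e_{167}(P',Q')^{126}, since 57*126 = 1 mod 167.
n = 167 = (10100111)_2 (8 bits, wt 5); accumulate f_{167,P'}(Q'+S)/f_{167,P'}(S) along the 7-step ladder.
So e_{167}(P',Q') = 149711437042891 + 69374781737254*t.
Hence e(P,Q) = 110142521880244 + 14728306809313*t in F_{203102270599357^2}^*.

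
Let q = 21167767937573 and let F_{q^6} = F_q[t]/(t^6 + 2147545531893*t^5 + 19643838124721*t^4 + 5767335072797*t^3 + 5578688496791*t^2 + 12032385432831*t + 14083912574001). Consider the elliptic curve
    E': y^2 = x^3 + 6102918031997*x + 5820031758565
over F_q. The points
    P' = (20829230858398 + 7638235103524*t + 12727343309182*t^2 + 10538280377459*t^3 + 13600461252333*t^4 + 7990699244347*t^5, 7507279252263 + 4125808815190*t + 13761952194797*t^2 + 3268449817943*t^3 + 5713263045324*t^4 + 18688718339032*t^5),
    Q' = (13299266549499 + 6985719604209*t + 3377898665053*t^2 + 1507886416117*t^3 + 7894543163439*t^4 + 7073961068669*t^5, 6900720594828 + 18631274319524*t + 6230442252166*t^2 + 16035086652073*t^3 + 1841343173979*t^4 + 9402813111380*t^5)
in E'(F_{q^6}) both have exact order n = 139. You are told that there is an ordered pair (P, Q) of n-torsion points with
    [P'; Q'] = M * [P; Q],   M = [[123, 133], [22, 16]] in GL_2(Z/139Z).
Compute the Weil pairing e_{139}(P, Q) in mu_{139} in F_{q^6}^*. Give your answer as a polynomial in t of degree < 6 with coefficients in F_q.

The 139-Weil pairing on E[139] over F_{21167767937573} is alternating-bilinear: e_{139}(P',Q') = e_{139}(P,Q)^det(M).
det M = 123*16 - 133*22 = -958 = 15 (mod 139); 15^{-1} = 102 (mod 139).
Double-and-add over 10001011: 8-1 doublings, 4-1 additions; each step l_{T,T}/v_{2T} or l_{T,P'}/v at Q'+S for random S.
Miller gives e_{139}(P',Q') = 18388223072436 + 142978666993*t + 20785598360282*t^2 + 2557455064726*t^3 + 7499361593812*t^4 + 19538178389960*t^5 in F_{21167767937573^6}.
Finally e_{139}(P,Q) = 15027975974458 + 10741047835543*t + 4636478366561*t^2 + 2664264064773*t^3 + 5058369694844*t^4 + 13321798021874*t^5.

15027975974458 + 10741047835543*t + 4636478366561*t^2 + 2664264064773*t^3 + 5058369694844*t^4 + 13321798021874*t^5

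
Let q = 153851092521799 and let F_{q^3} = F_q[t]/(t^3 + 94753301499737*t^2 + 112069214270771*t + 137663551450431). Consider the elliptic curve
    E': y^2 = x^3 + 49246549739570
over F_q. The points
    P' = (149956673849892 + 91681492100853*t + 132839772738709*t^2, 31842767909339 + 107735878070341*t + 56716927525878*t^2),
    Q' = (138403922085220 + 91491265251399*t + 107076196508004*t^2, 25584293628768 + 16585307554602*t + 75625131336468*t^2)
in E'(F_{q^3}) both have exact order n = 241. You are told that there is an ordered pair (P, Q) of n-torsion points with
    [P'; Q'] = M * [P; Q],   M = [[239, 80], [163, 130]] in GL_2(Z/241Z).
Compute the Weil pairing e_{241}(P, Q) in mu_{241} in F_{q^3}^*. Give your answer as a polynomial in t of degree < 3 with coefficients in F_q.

e_{241}(aP+bQ,cP+dQ) = e_{241}(P,Q)^(ad-bc); with (a,b,c,d)=(239,80,163,130) this gives the det-241 law.
239*130 - 80*163 = 18030; reduced mod 241: det = 196, inverse 166.
Build f_{241,P'} and f_{241,Q'} via the 8-bit ladder of 241=11110001_2; evaluate at shifted divisors; quotient in F_{153851092521799^3}.
Miller gives e_{241}(P',Q') = 55629159242311 + 7552230382344*t + 23471228970557*t^2 in F_{153851092521799^3}.
Finally e_{241}(P,Q) = 12894274547710 + 27325423500766*t + 26813968012712*t^2.

12894274547710 + 27325423500766*t + 26813968012712*t^2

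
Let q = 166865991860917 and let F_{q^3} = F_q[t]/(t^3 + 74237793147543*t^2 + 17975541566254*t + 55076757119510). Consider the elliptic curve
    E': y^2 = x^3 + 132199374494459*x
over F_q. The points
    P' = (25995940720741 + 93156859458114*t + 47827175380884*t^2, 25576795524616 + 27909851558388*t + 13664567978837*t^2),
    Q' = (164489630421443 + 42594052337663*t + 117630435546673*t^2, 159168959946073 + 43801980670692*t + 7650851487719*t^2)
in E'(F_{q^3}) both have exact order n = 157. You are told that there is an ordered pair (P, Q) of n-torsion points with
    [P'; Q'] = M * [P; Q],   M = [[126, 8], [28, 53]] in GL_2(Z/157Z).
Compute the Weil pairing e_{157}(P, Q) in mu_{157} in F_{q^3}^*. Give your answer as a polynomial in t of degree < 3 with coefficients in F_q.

107836052711525 + 112623825632723*t + 137180737399969*t^2

Since e_{157}(P,P)=e_{157}(Q,Q)=1 and e_{157}(Q,P)=e_{157}(P,Q)^{-1}, expanding e_{157}(126*P + 8*Q,28*P + 53*Q) leaves e(P,Q)^det(M).
126*53 - 8*28 = 6454; reduced mod 157: det = 17, inverse 37.
8-bit Miller (10011101) on E'/F_{166865991860917} with a'=132199374494459, b'=0: accumulate tangent/chord ratios at Q'+S and P'+S'.
The quotient is 50389607351694 + 138375365811043*t + 27654387990882*t^2.
Raise to 37: e(P,Q) = 107836052711525 + 112623825632723*t + 137180737399969*t^2 in mu_{157}.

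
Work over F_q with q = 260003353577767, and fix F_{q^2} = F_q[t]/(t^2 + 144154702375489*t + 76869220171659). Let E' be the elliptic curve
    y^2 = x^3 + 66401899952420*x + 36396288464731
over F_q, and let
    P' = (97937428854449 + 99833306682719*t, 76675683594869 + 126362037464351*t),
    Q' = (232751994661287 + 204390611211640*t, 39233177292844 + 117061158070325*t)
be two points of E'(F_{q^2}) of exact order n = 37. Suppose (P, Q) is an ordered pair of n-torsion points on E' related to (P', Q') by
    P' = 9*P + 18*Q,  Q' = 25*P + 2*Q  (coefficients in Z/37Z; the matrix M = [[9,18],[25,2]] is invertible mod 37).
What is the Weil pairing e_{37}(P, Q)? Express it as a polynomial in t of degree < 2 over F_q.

60077576605286 + 248381849392341*t

Under M = [[9,18],[25,2]] in GL_2(Z/37), e_{37}(P',Q') = e_{37}(P,Q)^(9*2-18*25 mod 37).
9*2 - 18*25 = -432; reduced mod 37: det = 12, inverse 34.
Miller loop for e_{37} over F_{260003353577767^2}: bits of 37 = 100101; 5 double steps + 2 add steps, l/v at each.
So e_{37}(P',Q') = 250726264211108 + 97005556239404*t.
Raise to 34: e(P,Q) = 60077576605286 + 248381849392341*t in mu_{37}.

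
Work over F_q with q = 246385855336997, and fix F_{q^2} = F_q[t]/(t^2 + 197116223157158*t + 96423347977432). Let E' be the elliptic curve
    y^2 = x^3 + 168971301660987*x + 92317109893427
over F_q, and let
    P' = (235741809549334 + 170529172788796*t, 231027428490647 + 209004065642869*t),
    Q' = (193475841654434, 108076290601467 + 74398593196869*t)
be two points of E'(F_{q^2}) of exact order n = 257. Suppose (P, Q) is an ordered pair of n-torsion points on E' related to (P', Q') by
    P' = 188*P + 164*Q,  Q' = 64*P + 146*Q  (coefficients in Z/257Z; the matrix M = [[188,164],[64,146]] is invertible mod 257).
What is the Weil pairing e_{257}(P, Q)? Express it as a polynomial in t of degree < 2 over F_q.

The 257-Weil pairing on E[257] over F_{246385855336997} is alternating-bilinear: e_{257}(P',Q') = e_{257}(P,Q)^det(M).
Hence e(P,Q) = e(P',Q')^{77} where 77 = 247^{-1} mod 257.
n = 257 = (100000001)_2 (9 bits, wt 2); accumulate f_{257,P'}(Q'+S)/f_{257,P'}(S) along the 8-step ladder.
The quotient is 136709734154198 + 69356554349134*t.
(136709734154198 + 69356554349134*t)^{77} mod (246385855336997,f) = 213486647929380 + 139744611905757*t.

213486647929380 + 139744611905757*t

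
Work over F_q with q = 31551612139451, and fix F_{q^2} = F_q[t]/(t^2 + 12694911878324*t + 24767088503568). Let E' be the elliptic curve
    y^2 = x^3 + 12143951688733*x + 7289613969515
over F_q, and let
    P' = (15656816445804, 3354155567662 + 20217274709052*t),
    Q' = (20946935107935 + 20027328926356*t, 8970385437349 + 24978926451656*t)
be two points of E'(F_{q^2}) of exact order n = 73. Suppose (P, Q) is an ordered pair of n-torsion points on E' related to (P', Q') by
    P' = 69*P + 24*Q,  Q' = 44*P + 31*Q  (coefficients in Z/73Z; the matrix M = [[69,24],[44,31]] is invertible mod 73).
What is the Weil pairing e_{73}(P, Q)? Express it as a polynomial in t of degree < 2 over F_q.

15771079732025 + 12367370365099*t

Alternating bilinearity on E[73] (values in mu_{73} in F_{31551612139451^2}) gives e(P',Q') = e(P,Q)^det(M).
So e_{73}(P,Q) = e_{73}(P',Q')^{6}, since 61*6 = 1 mod 73.
Build f_{73,P'} and f_{73,Q'} via the 7-bit ladder of 73=1001001_2; evaluate at shifted divisors; quotient in F_{31551612139451^2}.
f_P(D_Q)/f_Q(D_P) = 11134858661011 + 2162865835999*t.
Raise to 6: e(P,Q) = 15771079732025 + 12367370365099*t in mu_{73}.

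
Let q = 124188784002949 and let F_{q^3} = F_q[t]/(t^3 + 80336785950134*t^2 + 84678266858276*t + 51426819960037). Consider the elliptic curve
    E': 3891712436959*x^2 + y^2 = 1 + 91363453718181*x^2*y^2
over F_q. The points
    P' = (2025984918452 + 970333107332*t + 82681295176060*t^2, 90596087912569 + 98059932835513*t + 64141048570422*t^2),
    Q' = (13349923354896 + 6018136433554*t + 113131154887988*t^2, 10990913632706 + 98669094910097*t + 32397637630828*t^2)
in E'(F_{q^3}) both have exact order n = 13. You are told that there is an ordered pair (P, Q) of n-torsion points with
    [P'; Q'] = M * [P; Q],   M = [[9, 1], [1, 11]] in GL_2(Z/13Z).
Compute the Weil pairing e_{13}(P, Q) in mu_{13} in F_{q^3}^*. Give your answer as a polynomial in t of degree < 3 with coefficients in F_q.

70207215188165 + 116961563698932*t + 54892506438634*t^2

e_{13}(aP+bQ,cP+dQ) = e_{13}(P,Q)^(ad-bc); with (a,b,c,d)=(9,1,1,11) this gives the det-13 law.
9*11 - 1*1 = 98; reduced mod 13: det = 7, inverse 2.
Map (x,y)_Ed via u=(1+y)/(1-y), v=(1+y)/((1-y)x) to Montgomery A=106549687530527,B=56828281625713; then to (a',b')=(14574814695339,77007404389035).
n = 13 = (1101)_2 (4 bits, wt 3); accumulate f_{13,P'}(Q'+S)/f_{13,P'}(S) along the 3-step ladder.
e_{13}(P',Q') = 41650996268358 + 17866434387028*t + 115333264363811*t^2.
Finally e_{13}(P,Q) = 70207215188165 + 116961563698932*t + 54892506438634*t^2.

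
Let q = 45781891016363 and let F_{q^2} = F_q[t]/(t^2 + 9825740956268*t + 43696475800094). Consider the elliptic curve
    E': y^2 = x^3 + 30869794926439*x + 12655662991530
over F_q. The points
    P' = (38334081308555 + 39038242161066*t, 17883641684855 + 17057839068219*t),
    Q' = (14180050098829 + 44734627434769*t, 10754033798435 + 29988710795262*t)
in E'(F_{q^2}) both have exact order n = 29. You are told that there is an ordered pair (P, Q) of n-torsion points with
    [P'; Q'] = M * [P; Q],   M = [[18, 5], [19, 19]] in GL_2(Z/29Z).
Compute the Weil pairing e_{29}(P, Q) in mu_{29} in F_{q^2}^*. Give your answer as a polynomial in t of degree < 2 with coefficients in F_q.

Since e_{29}(P,P)=e_{29}(Q,Q)=1 and e_{29}(Q,P)=e_{29}(P,Q)^{-1}, expanding e_{29}(18*P + 5*Q,19*P + 19*Q) leaves e(P,Q)^det(M).
det M = 18*19 - 5*19 = 247 = 15 (mod 29); 15^{-1} = 2 (mod 29).
Double-and-add over 11101: 5-1 doublings, 4-1 additions; each step l_{T,T}/v_{2T} or l_{T,P'}/v at Q'+S for random S.
So e_{29}(P',Q') = 20109070549263 + 32410287992505*t.
Finally e_{29}(P,Q) = 11579166017890 + 8072244243422*t.

11579166017890 + 8072244243422*t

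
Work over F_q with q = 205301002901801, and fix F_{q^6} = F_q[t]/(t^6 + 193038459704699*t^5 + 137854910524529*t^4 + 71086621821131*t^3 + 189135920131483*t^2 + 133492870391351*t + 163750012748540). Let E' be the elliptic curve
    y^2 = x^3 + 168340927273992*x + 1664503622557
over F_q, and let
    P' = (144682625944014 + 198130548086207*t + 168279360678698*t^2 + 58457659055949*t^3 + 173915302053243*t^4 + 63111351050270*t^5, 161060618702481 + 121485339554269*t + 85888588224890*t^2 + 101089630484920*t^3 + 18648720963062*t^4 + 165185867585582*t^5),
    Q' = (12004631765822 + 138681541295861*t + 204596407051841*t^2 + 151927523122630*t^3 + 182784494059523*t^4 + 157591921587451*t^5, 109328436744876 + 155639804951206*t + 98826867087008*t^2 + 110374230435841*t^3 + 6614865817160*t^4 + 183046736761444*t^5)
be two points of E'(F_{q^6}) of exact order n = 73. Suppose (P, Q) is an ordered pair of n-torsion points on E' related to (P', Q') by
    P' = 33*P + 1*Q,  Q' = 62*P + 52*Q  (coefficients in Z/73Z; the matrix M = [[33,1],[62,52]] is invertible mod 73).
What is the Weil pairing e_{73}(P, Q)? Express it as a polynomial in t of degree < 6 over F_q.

e_{73} is bilinear + alternating on E[73], so e_{73}(33*P + 1*Q, 62*P + 52*Q) = e_{73}(P,Q)^(33*52-1*62).
Inverting 48 mod 73: 35. Thus e_{73}(P,Q) = e(P',Q')^{35}.
Run Miller on y^2=x^3+168340927273992*x+1664503622557 over F_{205301002901801}: ladder 1001001 (7 bits); e = f_P(D_Q)/f_Q(D_P).
Miller gives e_{73}(P',Q') = 166256798989631 + 141195525426489*t + 72445137985223*t^2 + 154372151372950*t^3 + 191454373256503*t^4 + 202255557884404*t^5 in F_{205301002901801^6}.
Thus e_{73}(P,Q) = 17999722743428 + 107300632920430*t + 171380970041635*t^2 + 58486551935278*t^3 + 150292505657380*t^4 + 133146380113176*t^5.

17999722743428 + 107300632920430*t + 171380970041635*t^2 + 58486551935278*t^3 + 150292505657380*t^4 + 133146380113176*t^5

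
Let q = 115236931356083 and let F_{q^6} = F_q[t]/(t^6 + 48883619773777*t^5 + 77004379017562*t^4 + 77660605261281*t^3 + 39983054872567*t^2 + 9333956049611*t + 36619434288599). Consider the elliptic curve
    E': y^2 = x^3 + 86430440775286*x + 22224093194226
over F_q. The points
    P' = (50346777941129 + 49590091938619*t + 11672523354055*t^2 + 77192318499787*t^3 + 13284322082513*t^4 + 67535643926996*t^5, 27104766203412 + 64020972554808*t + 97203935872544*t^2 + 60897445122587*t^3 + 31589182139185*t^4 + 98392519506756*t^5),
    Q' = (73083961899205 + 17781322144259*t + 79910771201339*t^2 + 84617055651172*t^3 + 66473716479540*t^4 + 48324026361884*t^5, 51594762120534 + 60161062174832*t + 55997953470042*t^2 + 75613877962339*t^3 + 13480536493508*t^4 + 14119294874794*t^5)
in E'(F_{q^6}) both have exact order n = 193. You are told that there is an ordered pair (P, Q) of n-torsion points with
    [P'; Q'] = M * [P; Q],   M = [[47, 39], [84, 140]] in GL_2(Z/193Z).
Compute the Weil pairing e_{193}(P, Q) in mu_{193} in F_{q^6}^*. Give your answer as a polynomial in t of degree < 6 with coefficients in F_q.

110422546573872 + 35380179961385*t + 21276033536926*t^2 + 103457449108270*t^3 + 31216056916225*t^4 + 39810632580004*t^5

e_{193}(aP+bQ,cP+dQ) = e_{193}(P,Q)^(ad-bc); with (a,b,c,d)=(47,39,84,140) this gives the det-193 law.
det M = 47*140 - 39*84 = 3304 = 23 (mod 193); 23^{-1} = 42 (mod 193).
Build f_{193,P'} and f_{193,Q'} via the 8-bit ladder of 193=11000001_2; evaluate at shifted divisors; quotient in F_{115236931356083^6}.
So e_{193}(P',Q') = 38910253094756 + 81173655274783*t + 107423895748885*t^2 + 112293012035116*t^3 + 78704532886120*t^4 + 20224479181082*t^5.
Thus e_{193}(P,Q) = 110422546573872 + 35380179961385*t + 21276033536926*t^2 + 103457449108270*t^3 + 31216056916225*t^4 + 39810632580004*t^5.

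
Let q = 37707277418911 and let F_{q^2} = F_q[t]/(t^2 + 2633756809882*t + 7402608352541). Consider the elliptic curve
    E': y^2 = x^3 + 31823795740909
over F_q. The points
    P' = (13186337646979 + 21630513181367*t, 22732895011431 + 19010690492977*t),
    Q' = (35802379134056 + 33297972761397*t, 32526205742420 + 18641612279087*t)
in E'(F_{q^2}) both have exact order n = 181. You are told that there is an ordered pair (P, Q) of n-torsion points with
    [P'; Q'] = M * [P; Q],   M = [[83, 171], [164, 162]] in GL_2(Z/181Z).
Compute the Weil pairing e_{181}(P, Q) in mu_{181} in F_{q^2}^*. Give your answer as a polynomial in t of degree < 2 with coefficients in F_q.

7382004896023 + 1749299509356*t

Since e_{181}(P,P)=e_{181}(Q,Q)=1 and e_{181}(Q,P)=e_{181}(P,Q)^{-1}, expanding e_{181}(83*P + 171*Q,164*P + 162*Q) leaves e(P,Q)^det(M).
Inverting 63 mod 181: 23. Thus e_{181}(P,Q) = e(P',Q')^{23}.
n = 181 = (10110101)_2 (8 bits, wt 5); accumulate f_{181,P'}(Q'+S)/f_{181,P'}(S) along the 7-step ladder.
So e_{181}(P',Q') = 7103940630636 + 14829643324975*t.
Finally e_{181}(P,Q) = 7382004896023 + 1749299509356*t.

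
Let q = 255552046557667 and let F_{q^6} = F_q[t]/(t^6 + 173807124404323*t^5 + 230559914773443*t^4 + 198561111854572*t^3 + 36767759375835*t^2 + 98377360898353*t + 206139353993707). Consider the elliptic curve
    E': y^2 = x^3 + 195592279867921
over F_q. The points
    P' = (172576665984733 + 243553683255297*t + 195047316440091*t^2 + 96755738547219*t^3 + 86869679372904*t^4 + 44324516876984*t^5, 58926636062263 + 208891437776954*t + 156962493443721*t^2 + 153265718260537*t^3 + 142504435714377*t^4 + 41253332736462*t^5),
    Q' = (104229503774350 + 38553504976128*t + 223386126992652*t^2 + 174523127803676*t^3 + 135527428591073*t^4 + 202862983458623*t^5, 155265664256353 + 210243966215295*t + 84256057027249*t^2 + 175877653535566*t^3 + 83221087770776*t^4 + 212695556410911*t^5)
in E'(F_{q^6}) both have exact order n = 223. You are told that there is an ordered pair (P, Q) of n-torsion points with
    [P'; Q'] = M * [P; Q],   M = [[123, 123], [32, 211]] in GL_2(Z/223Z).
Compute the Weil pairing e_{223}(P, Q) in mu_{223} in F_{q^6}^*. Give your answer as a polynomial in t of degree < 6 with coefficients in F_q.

135520791112758 + 179283040849304*t + 56946215066333*t^2 + 101841334233426*t^3 + 169741202806814*t^4 + 16878059479335*t^5

Since e_{223}(P,P)=e_{223}(Q,Q)=1 and e_{223}(Q,P)=e_{223}(P,Q)^{-1}, expanding e_{223}(123*P + 123*Q,32*P + 211*Q) leaves e(P,Q)^det(M).
123*211 - 123*32 = 22017; reduced mod 223: det = 163, inverse 26.
Double-and-add over 11011111: 8-1 doublings, 7-1 additions; each step l_{T,T}/v_{2T} or l_{T,P'}/v at Q'+S for random S.
Miller gives e_{223}(P',Q') = 103338681153361 + 233734988069604*t + 1592784409390*t^2 + 126309425754161*t^3 + 208111340089912*t^4 + 74907036003803*t^5 in F_{255552046557667^6}.
(103338681153361 + 233734988069604*t + 1592784409390*t^2 + 126309425754161*t^3 + 208111340089912*t^4 + 74907036003803*t^5)^{26} mod (255552046557667,f) = 135520791112758 + 179283040849304*t + 56946215066333*t^2 + 101841334233426*t^3 + 169741202806814*t^4 + 16878059479335*t^5.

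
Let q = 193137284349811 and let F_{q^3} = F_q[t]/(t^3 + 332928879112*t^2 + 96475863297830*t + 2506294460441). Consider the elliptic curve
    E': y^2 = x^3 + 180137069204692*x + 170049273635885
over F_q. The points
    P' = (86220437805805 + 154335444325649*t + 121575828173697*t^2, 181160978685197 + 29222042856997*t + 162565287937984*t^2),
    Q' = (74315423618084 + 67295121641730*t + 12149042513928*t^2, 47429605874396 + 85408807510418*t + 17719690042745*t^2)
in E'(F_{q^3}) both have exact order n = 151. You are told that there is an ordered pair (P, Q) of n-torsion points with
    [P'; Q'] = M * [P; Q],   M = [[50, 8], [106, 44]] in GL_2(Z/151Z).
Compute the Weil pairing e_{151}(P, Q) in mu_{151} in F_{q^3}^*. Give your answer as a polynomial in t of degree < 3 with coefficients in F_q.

127355164882048 + 115901264343140*t + 43460294862818*t^2

Since e_{151}(P,P)=e_{151}(Q,Q)=1 and e_{151}(Q,P)=e_{151}(P,Q)^{-1}, expanding e_{151}(50*P + 8*Q,106*P + 44*Q) leaves e(P,Q)^det(M).
Inverting 144 mod 151: 43. Thus e_{151}(P,Q) = e(P',Q')^{43}.
n = 151 = (10010111)_2 (8 bits, wt 5); accumulate f_{151,P'}(Q'+S)/f_{151,P'}(S) along the 7-step ladder.
Result: e(P',Q') = 124696135596276 + 115523744888574*t + 9315337810509*t^2.
e_{151}(P,Q) = (124696135596276 + 115523744888574*t + 9315337810509*t^2)^{43} = 127355164882048 + 115901264343140*t + 43460294862818*t^2.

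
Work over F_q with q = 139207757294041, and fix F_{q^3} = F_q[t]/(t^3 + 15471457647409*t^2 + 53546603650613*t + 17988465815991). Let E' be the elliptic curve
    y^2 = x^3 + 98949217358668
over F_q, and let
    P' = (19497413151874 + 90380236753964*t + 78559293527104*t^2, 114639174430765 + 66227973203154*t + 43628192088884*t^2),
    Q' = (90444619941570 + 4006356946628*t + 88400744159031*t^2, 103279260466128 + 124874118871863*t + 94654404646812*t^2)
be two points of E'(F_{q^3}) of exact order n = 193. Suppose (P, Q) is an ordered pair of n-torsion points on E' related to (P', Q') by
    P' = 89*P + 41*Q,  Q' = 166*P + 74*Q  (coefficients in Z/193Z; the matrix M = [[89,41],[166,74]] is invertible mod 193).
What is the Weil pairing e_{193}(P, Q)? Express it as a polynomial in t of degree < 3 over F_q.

The 193-Weil pairing on E[193] over F_{139207757294041} is alternating-bilinear: e_{193}(P',Q') = e_{193}(P,Q)^det(M).
So e_{193}(P,Q) = e_{193}(P',Q')^{50}, since 166*50 = 1 mod 193.
Run Miller on y^2=x^3+98949217358668 over F_{139207757294041}: ladder 11000001 (8 bits); e = f_P(D_Q)/f_Q(D_P).
f_P(D_Q)/f_Q(D_P) = 115655013898484 + 52305507773691*t + 33168004847428*t^2.
Hence e(P,Q) = 75622635534069 + 66979022811820*t + 98424137126550*t^2 in F_{139207757294041^3}^*.

75622635534069 + 66979022811820*t + 98424137126550*t^2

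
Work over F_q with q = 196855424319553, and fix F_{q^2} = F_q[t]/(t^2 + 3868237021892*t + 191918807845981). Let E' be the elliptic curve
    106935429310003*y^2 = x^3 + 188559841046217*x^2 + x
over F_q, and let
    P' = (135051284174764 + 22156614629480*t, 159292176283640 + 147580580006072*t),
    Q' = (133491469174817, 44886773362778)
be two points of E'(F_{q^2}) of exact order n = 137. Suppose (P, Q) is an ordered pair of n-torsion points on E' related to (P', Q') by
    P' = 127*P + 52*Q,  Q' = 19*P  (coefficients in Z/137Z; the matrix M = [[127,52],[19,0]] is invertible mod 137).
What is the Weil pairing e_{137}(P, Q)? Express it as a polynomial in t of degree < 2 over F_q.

25964042502135 + 102923230715683*t

Since e_{137}(P,P)=e_{137}(Q,Q)=1 and e_{137}(Q,P)=e_{137}(P,Q)^{-1}, expanding e_{137}(127*P + 52*Q,19*P) leaves e(P,Q)^det(M).
127*0 - 52*19 = -988; reduced mod 137: det = 108, inverse 85.
Undo Montgomery via alpha=152247350025094, beta=23681121898135: (a',b')=(142126800332175,74521199695716) over F_{196855424319553}.
Build f_{137,P'} and f_{137,Q'} via the 8-bit ladder of 137=10001001_2; evaluate at shifted divisors; quotient in F_{196855424319553^2}.
Result: e(P',Q') = 76450557230915 + 37885840273957*t.
e_{137}(P,Q) = (76450557230915 + 37885840273957*t)^{85} = 25964042502135 + 102923230715683*t.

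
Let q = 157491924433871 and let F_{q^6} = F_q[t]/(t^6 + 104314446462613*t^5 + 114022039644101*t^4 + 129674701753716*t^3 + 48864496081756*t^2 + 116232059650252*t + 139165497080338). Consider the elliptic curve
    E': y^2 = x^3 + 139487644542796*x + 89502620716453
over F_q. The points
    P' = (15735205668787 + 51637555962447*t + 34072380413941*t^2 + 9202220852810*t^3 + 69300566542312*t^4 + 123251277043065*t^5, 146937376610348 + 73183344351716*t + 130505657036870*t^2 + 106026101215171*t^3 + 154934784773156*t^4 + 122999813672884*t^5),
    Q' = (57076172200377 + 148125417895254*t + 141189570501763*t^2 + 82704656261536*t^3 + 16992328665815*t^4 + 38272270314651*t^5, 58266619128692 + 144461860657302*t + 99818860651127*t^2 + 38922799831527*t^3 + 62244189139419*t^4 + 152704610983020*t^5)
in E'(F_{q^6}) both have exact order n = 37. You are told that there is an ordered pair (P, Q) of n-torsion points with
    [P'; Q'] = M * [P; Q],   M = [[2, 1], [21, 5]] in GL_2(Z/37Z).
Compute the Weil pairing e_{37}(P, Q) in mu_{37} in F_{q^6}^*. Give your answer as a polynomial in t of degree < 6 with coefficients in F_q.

142964517737571 + 66443737394218*t + 25072038211088*t^2 + 9347685760406*t^3 + 86481947739177*t^4 + 27231370802095*t^5

Since e_{37}(P,P)=e_{37}(Q,Q)=1 and e_{37}(Q,P)=e_{37}(P,Q)^{-1}, expanding e_{37}(2*P + 1*Q,21*P + 5*Q) leaves e(P,Q)^det(M).
Hence e(P,Q) = e(P',Q')^{10} where 10 = 26^{-1} mod 37.
Miller loop for e_{37} over F_{157491924433871^6}: bits of 37 = 100101; 5 double steps + 2 add steps, l/v at each.
Miller gives e_{37}(P',Q') = 57253233964257 + 9047904063862*t + 129375051037158*t^2 + 83802784684835*t^3 + 141526564208100*t^4 + 137690472850525*t^5 in F_{157491924433871^6}.
e_{37}(P,Q) = (57253233964257 + 9047904063862*t + 129375051037158*t^2 + 83802784684835*t^3 + 141526564208100*t^4 + 137690472850525*t^5)^{10} = 142964517737571 + 66443737394218*t + 25072038211088*t^2 + 9347685760406*t^3 + 86481947739177*t^4 + 27231370802095*t^5.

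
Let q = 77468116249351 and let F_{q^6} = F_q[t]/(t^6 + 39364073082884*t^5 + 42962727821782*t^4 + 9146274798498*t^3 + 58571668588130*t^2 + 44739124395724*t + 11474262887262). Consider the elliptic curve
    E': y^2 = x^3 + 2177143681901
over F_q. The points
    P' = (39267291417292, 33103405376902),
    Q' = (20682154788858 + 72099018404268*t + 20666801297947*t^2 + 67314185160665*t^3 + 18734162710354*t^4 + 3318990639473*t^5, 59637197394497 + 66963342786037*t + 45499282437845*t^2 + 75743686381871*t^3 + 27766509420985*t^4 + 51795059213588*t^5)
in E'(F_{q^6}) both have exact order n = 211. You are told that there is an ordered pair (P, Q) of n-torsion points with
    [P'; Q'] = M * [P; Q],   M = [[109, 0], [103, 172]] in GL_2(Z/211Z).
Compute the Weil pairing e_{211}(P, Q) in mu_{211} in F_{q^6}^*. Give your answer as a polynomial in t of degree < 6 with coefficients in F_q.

e_{211} is bilinear + alternating on E[211], so e_{211}(109*P, 103*P + 172*Q) = e_{211}(P,Q)^(109*172-0*103).
So e_{211}(P,Q) = e_{211}(P',Q')^{34}, since 180*34 = 1 mod 211.
Run Miller on y^2=x^3+2177143681901 over F_{77468116249351}: ladder 11010011 (8 bits); e = f_P(D_Q)/f_Q(D_P).
e_{211}(P',Q') = 3624651289790 + 72399038280210*t + 57614842717901*t^2 + 45579688159669*t^3 + 43348070431878*t^4 + 43917178751618*t^5.
e_{211}(P,Q) = (3624651289790 + 72399038280210*t + 57614842717901*t^2 + 45579688159669*t^3 + 43348070431878*t^4 + 43917178751618*t^5)^{34} = 14516569200906 + 17366202402848*t + 30798941385377*t^2 + 21994236573471*t^3 + 24538299941404*t^4 + 6919125896559*t^5.

14516569200906 + 17366202402848*t + 30798941385377*t^2 + 21994236573471*t^3 + 24538299941404*t^4 + 6919125896559*t^5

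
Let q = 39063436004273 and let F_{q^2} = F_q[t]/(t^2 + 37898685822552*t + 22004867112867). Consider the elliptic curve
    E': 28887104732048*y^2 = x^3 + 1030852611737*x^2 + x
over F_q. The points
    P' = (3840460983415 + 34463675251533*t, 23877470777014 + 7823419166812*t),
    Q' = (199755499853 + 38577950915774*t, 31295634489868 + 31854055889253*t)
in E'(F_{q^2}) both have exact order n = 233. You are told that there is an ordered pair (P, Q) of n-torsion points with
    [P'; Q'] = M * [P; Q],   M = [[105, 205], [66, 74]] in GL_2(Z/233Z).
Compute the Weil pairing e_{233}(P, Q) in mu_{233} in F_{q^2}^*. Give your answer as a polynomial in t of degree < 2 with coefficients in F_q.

Under M = [[105,205],[66,74]] in GL_2(Z/233), e_{233}(P',Q') = e_{233}(P,Q)^(105*74-205*66 mod 233).
So e_{233}(P,Q) = e_{233}(P',Q')^{190}, since 65*190 = 1 mod 233.
(x,y)|->(137327355245x+24557813912465,137327355245y) sends E' to y^2=x^3+5072322060321*x+34096026082888.
Double-and-add over 11101001: 8-1 doublings, 5-1 additions; each step l_{T,T}/v_{2T} or l_{T,P'}/v at Q'+S for random S.
e_{233}(P',Q') = 14572339681469 + 2944785061207*t.
Finally e_{233}(P,Q) = 18104638602180 + 1157980174707*t.

18104638602180 + 1157980174707*t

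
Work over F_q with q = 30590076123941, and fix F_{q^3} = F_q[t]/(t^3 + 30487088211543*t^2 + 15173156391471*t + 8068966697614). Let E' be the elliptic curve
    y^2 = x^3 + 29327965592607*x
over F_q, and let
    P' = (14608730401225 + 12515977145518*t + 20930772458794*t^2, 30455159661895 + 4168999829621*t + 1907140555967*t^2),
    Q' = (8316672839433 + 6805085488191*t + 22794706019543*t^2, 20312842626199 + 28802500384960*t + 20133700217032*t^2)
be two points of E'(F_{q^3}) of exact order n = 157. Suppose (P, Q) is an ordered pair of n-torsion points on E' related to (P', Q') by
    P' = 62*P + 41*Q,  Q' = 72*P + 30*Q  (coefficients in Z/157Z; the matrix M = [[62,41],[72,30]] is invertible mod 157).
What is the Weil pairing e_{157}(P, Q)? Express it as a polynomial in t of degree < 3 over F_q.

24519793503589 + 16102135345022*t + 5613525828234*t^2

e_{157}(aP+bQ,cP+dQ) = e_{157}(P,Q)^(ad-bc); with (a,b,c,d)=(62,41,72,30) this gives the det-157 law.
det M = 62*30 - 41*72 = -1092 = 7 (mod 157); 7^{-1} = 45 (mod 157).
Build f_{157,P'} and f_{157,Q'} via the 8-bit ladder of 157=10011101_2; evaluate at shifted divisors; quotient in F_{30590076123941^3}.
Result: e(P',Q') = 30321882119863 + 1121603350366*t + 5973008271948*t^2.
Finally e_{157}(P,Q) = 24519793503589 + 16102135345022*t + 5613525828234*t^2.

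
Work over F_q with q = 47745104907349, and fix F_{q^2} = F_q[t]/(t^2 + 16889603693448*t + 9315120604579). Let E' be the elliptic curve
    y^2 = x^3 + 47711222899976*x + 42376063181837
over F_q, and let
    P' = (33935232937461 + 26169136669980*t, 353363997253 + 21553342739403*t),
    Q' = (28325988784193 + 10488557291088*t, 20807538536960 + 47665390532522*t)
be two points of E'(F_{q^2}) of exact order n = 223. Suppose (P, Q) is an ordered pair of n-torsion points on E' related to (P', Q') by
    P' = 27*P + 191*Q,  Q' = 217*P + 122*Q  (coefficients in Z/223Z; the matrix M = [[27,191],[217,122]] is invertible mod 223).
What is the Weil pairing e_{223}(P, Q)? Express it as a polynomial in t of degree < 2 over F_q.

The 223-Weil pairing on E[223] over F_{47745104907349} is alternating-bilinear: e_{223}(P',Q') = e_{223}(P,Q)^det(M).
det M = 27*122 - 191*217 = -38153 = 203 (mod 223); 203^{-1} = 78 (mod 223).
n = 223 = (11011111)_2 (8 bits, wt 7); accumulate f_{223,P'}(Q'+S)/f_{223,P'}(S) along the 7-step ladder.
So e_{223}(P',Q') = 41362268518606 + 25113395787865*t.
Thus e_{223}(P,Q) = 357388237393 + 38291785805577*t.

357388237393 + 38291785805577*t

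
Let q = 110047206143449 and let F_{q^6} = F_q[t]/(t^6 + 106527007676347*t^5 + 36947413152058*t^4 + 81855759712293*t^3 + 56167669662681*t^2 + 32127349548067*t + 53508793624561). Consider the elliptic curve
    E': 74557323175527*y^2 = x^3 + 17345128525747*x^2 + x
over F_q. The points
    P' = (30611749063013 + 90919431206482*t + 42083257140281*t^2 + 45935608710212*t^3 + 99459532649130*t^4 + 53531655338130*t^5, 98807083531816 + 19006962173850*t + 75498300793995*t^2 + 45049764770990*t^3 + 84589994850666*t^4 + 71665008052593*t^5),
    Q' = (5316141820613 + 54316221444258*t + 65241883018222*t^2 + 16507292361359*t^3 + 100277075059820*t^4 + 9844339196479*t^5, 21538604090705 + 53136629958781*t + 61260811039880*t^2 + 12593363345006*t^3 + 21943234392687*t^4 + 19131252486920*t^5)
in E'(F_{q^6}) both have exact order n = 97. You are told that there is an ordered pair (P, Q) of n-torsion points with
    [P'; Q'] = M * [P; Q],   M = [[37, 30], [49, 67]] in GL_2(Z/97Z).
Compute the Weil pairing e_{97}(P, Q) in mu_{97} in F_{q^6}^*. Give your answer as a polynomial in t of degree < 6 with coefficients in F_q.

73062258503457 + 86719194117059*t + 70576772919234*t^2 + 7514426136384*t^3 + 48061522245219*t^4 + 13258737854144*t^5

Under M = [[37,30],[49,67]] in GL_2(Z/97), e_{97}(P',Q') = e_{97}(P,Q)^(37*67-30*49 mod 97).
Hence e(P,Q) = e(P',Q')^{5} where 5 = 39^{-1} mod 97.
Montgomery->Weierstrass: x_W = 46555972872568*x+92532998798880, y_W=46555972872568*y on F_{110047206143449}; lands on y^2=x^3+65439828833497*x+76563373574573.
Miller loop for e_{97} over F_{110047206143449^6}: bits of 97 = 1100001; 6 double steps + 2 add steps, l/v at each.
Miller gives e_{97}(P',Q') = 87668978089523 + 29336785478550*t + 29635970976314*t^2 + 31600493058207*t^3 + 43976553978515*t^4 + 69951785347551*t^5 in F_{110047206143449^6}.
Hence e(P,Q) = 73062258503457 + 86719194117059*t + 70576772919234*t^2 + 7514426136384*t^3 + 48061522245219*t^4 + 13258737854144*t^5 in F_{110047206143449^6}^*.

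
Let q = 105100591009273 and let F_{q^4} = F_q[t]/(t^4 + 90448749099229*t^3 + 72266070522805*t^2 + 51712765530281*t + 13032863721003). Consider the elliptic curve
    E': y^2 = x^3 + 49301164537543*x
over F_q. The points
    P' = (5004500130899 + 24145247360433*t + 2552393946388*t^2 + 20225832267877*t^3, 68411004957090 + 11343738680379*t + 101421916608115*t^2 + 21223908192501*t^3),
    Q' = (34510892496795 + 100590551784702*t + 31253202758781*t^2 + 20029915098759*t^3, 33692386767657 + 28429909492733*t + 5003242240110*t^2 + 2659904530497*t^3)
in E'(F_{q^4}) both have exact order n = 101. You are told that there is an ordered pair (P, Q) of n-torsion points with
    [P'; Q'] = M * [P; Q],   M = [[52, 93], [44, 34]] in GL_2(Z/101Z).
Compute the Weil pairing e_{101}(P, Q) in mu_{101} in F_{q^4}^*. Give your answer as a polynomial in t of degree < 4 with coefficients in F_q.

26141255956914 + 18255915248811*t + 50276252680392*t^2 + 86961790357573*t^3

Under M = [[52,93],[44,34]] in GL_2(Z/101), e_{101}(P',Q') = e_{101}(P,Q)^(52*34-93*44 mod 101).
Inverting 100 mod 101: 100. Thus e_{101}(P,Q) = e(P',Q')^{100}.
Double-and-add over 1100101: 7-1 doublings, 4-1 additions; each step l_{T,T}/v_{2T} or l_{T,P'}/v at Q'+S for random S.
The quotient is 66765045154531 + 14678243736861*t + 104882398767023*t^2 + 101986162328615*t^3.
Finally e_{101}(P,Q) = 26141255956914 + 18255915248811*t + 50276252680392*t^2 + 86961790357573*t^3.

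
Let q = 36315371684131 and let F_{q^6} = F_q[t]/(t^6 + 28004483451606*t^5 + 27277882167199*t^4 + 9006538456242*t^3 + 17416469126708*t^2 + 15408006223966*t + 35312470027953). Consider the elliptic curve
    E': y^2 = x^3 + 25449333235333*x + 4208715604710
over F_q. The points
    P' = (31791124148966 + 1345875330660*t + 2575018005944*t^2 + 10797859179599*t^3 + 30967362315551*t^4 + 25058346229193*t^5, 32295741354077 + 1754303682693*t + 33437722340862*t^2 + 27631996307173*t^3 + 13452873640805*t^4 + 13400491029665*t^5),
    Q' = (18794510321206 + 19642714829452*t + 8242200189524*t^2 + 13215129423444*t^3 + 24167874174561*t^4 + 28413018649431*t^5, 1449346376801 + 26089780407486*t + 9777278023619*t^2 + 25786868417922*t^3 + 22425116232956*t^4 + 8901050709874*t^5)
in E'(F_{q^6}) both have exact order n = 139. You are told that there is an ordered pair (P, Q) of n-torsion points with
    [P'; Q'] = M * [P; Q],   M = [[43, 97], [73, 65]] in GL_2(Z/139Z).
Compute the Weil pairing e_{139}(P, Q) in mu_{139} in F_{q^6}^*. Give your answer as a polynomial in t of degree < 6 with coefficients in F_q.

27297055337596 + 6339141420983*t + 22187243307345*t^2 + 10672067871148*t^3 + 25436185581138*t^4 + 7007940555885*t^5

Alternating bilinearity on E[139] (values in mu_{139} in F_{36315371684131^6}) gives e(P',Q') = e(P,Q)^det(M).
Inverting 23 mod 139: 133. Thus e_{139}(P,Q) = e(P',Q')^{133}.
Build f_{139,P'} and f_{139,Q'} via the 8-bit ladder of 139=10001011_2; evaluate at shifted divisors; quotient in F_{36315371684131^6}.
e_{139}(P',Q') = 20535928943895 + 19985382967603*t + 32053023553062*t^2 + 12052429421621*t^3 + 30113282237743*t^4 + 23277918573728*t^5.
Raise to 133: e(P,Q) = 27297055337596 + 6339141420983*t + 22187243307345*t^2 + 10672067871148*t^3 + 25436185581138*t^4 + 7007940555885*t^5 in mu_{139}.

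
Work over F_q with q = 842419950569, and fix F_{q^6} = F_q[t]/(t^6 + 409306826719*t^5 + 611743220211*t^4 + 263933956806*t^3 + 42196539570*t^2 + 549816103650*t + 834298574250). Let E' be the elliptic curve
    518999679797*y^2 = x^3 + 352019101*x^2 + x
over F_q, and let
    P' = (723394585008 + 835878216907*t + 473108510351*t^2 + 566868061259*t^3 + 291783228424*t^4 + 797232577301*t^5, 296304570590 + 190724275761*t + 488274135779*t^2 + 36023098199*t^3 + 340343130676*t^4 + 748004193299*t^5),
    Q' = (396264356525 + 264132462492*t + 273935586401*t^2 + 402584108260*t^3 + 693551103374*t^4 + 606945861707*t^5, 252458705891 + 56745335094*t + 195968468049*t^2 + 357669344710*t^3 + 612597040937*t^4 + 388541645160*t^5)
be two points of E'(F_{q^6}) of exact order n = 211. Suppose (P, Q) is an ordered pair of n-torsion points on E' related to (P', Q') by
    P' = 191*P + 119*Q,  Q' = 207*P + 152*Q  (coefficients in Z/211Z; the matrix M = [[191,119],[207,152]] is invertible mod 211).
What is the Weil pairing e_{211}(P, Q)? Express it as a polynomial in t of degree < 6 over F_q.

13573399644 + 740035403152*t + 15074794207*t^2 + 576553387463*t^3 + 363044544030*t^4 + 87480906078*t^5

Since e_{211}(P,P)=e_{211}(Q,Q)=1 and e_{211}(Q,P)=e_{211}(P,Q)^{-1}, expanding e_{211}(191*P + 119*Q,207*P + 152*Q) leaves e(P,Q)^det(M).
det(M) mod 211 = 179; its inverse in (Z/211)^* is 178 (check: 179*178 mod 211 = 1).
Set x_W=292712121292*u+62661897410, y_W=292712121292*v; then E': y_W^2=x_W^3+529565920757*x_W+641302937650.
Build f_{211,P'} and f_{211,Q'} via the 8-bit ladder of 211=11010011_2; evaluate at shifted divisors; quotient in F_{842419950569^6}.
So e_{211}(P',Q') = 613208152218 + 688296284162*t + 629103488879*t^2 + 804732632209*t^3 + 567817649384*t^4 + 289312964870*t^5.
(613208152218 + 688296284162*t + 629103488879*t^2 + 804732632209*t^3 + 567817649384*t^4 + 289312964870*t^5)^{178} mod (842419950569,f) = 13573399644 + 740035403152*t + 15074794207*t^2 + 576553387463*t^3 + 363044544030*t^4 + 87480906078*t^5.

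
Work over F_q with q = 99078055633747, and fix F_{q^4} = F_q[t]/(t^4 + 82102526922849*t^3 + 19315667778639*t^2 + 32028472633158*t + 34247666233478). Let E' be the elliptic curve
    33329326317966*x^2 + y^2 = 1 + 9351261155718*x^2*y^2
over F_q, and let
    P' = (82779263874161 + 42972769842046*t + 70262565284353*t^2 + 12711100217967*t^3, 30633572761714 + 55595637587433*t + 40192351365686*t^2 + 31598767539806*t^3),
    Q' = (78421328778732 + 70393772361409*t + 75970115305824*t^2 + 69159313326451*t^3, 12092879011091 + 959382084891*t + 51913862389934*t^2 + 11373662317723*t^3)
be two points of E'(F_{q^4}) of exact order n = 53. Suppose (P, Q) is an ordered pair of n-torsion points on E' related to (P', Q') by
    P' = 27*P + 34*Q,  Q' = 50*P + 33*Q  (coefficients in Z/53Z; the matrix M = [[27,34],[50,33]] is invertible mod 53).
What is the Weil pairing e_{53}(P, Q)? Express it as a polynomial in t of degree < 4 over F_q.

e_{53} is bilinear + alternating on E[53], so e_{53}(27*P + 34*Q, 50*P + 33*Q) = e_{53}(P,Q)^(27*33-34*50).
27*33 - 34*50 = -809; reduced mod 53: det = 39, inverse 34.
Edwards a_E,d_E -> Montgomery A=87277441561770,B=6048625863275 -> Weierstrass 89736468698041,73265008277200 via alpha=7113431245614,beta=5994516290562.
Build f_{53,P'} and f_{53,Q'} via the 6-bit ladder of 53=110101_2; evaluate at shifted divisors; quotient in F_{99078055633747^4}.
So e_{53}(P',Q') = 37464415937319 + 56201832915469*t + 43417453815195*t^2 + 57055797143406*t^3.
Finally e_{53}(P,Q) = 27163718160589 + 11514094556290*t + 25792230282417*t^2 + 4769889815930*t^3.

27163718160589 + 11514094556290*t + 25792230282417*t^2 + 4769889815930*t^3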